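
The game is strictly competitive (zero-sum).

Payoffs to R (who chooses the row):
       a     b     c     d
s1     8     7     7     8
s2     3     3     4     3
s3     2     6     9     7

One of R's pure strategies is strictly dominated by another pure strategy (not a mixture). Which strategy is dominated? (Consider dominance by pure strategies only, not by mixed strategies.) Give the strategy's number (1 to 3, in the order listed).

Compare s2 with s1: 8 > 3, 7 > 3, 7 > 4, 8 > 3.
So s1 strictly dominates s2 for R; s2 is strictly dominated.

2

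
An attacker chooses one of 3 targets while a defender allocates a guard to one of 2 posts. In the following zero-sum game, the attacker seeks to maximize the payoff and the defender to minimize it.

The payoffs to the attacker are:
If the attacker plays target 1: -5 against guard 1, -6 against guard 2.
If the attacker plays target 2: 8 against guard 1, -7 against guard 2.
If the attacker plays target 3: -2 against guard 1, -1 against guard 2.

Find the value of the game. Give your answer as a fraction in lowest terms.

-11/8

Row target 1 is strictly dominated by row target 3, so the attacker never plays it.
The remaining 2×2 game on (target 2, target 3) × (guard 1, guard 2) has no saddle point. Let the attacker play target 2 with probability p; indifference gives 8p − 2(1−p) = −7p − (1−p), so p = 1/16.
Similarly the defender's optimal q on guard 1 is 3/8, and the value is 8·(3/8) + (-7)·(5/8) = -11/8.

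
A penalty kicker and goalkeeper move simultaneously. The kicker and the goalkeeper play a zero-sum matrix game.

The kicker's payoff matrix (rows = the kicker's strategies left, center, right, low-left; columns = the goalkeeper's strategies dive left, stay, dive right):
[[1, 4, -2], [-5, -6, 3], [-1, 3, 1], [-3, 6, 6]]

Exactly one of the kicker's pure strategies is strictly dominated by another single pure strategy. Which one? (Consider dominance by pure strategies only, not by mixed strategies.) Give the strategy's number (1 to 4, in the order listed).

Compare center with low-left: -3 > -5, 6 > -6, 6 > 3.
So low-left strictly dominates center for the kicker; center is strictly dominated.

2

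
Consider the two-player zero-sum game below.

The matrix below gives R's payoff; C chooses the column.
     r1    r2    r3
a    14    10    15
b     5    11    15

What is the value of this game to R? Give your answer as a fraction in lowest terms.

Column r3 is strictly dominated by r2 for C (it gives R more in every row).
The remaining 2×2 game on (a, b) × (r1, r2) has no saddle point. Let R play a with probability p; indifference gives 14p + 5(1−p) = 10p + 11(1−p), so p = 3/5.
Similarly C's optimal q on r1 is 1/10, and the value is 14·(1/10) + (10)·(9/10) = 52/5.

52/5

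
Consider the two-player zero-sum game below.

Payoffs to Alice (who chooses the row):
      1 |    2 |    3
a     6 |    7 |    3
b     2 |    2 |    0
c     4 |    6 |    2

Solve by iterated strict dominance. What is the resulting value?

3

Column 2 is strictly dominated by 3 for Bob (3<7, 0<2, 2<6); eliminate 2.
Row c is strictly dominated by row a (6>4, 3>2); eliminate c.
Row b is strictly dominated by row a (6>2, 3>0); eliminate b.
Column 1 is strictly dominated by 3 for Bob (3<6); eliminate 1.
Only (a, 3) remains, with payoff 3.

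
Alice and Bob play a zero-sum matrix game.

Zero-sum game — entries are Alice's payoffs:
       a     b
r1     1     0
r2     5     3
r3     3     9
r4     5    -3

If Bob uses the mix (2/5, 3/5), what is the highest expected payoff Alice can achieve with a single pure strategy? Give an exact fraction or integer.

33/5

r1: (1)·(2/5) + (0)·(3/5) = 2/5.
r2: (5)·(2/5) + (3)·(3/5) = 19/5.
r3: (3)·(2/5) + (9)·(3/5) = 33/5.
r4: (5)·(2/5) + (-3)·(3/5) = 1/5.
The best pure response is r3 with expected payoff 33/5.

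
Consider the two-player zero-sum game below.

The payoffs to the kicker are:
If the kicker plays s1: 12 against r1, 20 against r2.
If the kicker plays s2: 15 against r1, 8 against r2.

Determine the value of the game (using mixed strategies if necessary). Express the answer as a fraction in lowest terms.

Row minima are 12 and 8, so the kicker's maximin is 12; column maxima are 15 and 20, so the goalkeeper's minimax is 15. These differ, so the equilibrium is in mixed strategies.
Let the kicker play s1 with probability p. The goalkeeper is indifferent when 12p + 15(1−p) = 20p + 8(1−p), giving p = 7/15.
Let the goalkeeper play r1 with probability q. The kicker is indifferent when 12q + 20(1−q) = 15q + 8(1−q), giving q = 4/5.
The value is 12·(4/5) + (20)·(1/5) = 68/5.

68/5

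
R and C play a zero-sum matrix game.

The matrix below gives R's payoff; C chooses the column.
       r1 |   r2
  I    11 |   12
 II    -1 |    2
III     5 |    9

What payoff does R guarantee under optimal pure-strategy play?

11

Row minima: 11, -1, 5 → R's maximin is 11.
Column maxima: 11, 12 → C's minimax is 11.
They coincide at (I, r1), so the value is 11.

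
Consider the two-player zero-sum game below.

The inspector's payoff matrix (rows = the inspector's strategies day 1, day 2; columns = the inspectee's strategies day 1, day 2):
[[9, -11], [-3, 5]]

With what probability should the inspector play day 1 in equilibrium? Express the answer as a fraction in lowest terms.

Row minima are -11 and -3, so the inspector's maximin is -3; column maxima are 9 and 5, so the inspectee's minimax is 5. These differ, so the equilibrium is in mixed strategies.
Let the inspector play day 1 with probability p. The inspectee is indifferent when 9p − 3(1−p) = −11p + 5(1−p), giving p = 2/7.

2/7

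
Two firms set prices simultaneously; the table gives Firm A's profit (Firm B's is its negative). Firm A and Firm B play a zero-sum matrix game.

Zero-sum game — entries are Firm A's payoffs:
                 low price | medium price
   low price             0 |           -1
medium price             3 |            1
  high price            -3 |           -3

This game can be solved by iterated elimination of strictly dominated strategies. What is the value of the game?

Row high price is strictly dominated by row low price (0>-3, -1>-3); eliminate high price.
Row low price is strictly dominated by row medium price (3>0, 1>-1); eliminate low price.
Column low price is strictly dominated by medium price for Firm B (1<3); eliminate low price.
Only (medium price, medium price) remains, with payoff 1.

1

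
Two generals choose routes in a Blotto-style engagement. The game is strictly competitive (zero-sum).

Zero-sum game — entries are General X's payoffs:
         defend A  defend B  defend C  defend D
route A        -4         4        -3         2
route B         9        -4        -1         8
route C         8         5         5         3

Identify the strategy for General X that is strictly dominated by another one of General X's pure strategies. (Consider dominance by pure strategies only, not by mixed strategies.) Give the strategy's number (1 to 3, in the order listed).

1

Compare route A with route C: 8 > -4, 5 > 4, 5 > -3, 3 > 2.
So route C strictly dominates route A for General X; route A is strictly dominated.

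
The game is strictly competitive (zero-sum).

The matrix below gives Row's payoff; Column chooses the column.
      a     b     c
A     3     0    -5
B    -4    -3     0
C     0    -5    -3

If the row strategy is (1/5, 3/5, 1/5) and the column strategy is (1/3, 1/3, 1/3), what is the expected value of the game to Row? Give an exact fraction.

-31/15

Against (1/3, 1/3, 1/3), each row's expected payoff is A: -2/3; B: -7/3; C: -8/3.
Taking the (1/5, 3/5, 1/5)-weighted average: (1/5)·(-2/3) + (3/5)·(-7/3) + (1/5)·(-8/3) = -31/15.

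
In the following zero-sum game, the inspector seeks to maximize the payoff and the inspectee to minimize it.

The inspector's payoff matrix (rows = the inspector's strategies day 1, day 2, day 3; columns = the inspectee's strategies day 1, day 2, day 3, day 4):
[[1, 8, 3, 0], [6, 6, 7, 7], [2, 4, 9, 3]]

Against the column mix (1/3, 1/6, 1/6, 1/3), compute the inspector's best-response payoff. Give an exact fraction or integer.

13/2

day 1: (1)·(1/3) + (8)·(1/6) + (3)·(1/6) + (0)·(1/3) = 13/6.
day 2: (6)·(1/3) + (6)·(1/6) + (7)·(1/6) + (7)·(1/3) = 13/2.
day 3: (2)·(1/3) + (4)·(1/6) + (9)·(1/6) + (3)·(1/3) = 23/6.
The best pure response is day 2 with expected payoff 13/2.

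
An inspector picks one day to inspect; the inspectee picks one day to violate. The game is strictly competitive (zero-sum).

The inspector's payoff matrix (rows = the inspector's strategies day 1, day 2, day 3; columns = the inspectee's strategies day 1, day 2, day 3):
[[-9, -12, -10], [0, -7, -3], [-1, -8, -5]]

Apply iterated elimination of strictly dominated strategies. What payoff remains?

-7

Column day 1 is strictly dominated by day 2 for the inspectee (-12<-9, -7<0, -8<-1); eliminate day 1.
Row day 1 is strictly dominated by row day 2 (-7>-12, -3>-10); eliminate day 1.
Row day 3 is strictly dominated by row day 2 (-7>-8, -3>-5); eliminate day 3.
Column day 3 is strictly dominated by day 2 for the inspectee (-7<-3); eliminate day 3.
Only (day 2, day 2) remains, with payoff -7.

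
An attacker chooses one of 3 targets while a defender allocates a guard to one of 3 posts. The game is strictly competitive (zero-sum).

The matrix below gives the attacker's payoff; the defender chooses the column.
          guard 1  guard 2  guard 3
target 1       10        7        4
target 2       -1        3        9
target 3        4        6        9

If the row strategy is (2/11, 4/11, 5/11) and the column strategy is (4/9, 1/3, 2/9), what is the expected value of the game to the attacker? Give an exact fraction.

Against (4/9, 1/3, 2/9), each row's expected payoff is target 1: 23/3; target 2: 23/9; target 3: 52/9.
Taking the (2/11, 4/11, 5/11)-weighted average: (2/11)·(23/3) + (4/11)·(23/9) + (5/11)·(52/9) = 490/99.

490/99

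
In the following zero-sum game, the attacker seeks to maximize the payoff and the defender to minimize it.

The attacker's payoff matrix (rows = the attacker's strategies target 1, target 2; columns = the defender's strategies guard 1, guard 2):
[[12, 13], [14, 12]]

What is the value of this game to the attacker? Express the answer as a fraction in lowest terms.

Row minima are 12 and 12, so the attacker's maximin is 12; column maxima are 14 and 13, so the defender's minimax is 13. These differ, so the equilibrium is in mixed strategies.
Let the attacker play target 1 with probability p. The defender is indifferent when 12p + 14(1−p) = 13p + 12(1−p), giving p = 2/3.
Let the defender play guard 1 with probability q. The attacker is indifferent when 12q + 13(1−q) = 14q + 12(1−q), giving q = 1/3.
The value is 12·(1/3) + (13)·(2/3) = 38/3.

38/3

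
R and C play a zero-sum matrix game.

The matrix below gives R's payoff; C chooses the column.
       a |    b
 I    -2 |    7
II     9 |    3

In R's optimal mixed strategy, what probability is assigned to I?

2/5

Row minima are -2 and 3, so R's maximin is 3; column maxima are 9 and 7, so C's minimax is 7. These differ, so the equilibrium is in mixed strategies.
Let R play I with probability p. C is indifferent when −2p + 9(1−p) = 7p + 3(1−p), giving p = 2/5.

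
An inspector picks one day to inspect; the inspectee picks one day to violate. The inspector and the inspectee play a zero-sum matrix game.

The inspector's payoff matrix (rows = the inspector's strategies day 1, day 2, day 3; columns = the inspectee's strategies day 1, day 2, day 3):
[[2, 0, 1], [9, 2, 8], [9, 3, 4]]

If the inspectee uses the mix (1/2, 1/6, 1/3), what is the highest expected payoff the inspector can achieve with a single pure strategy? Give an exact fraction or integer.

15/2

day 1: (2)·(1/2) + (0)·(1/6) + (1)·(1/3) = 4/3.
day 2: (9)·(1/2) + (2)·(1/6) + (8)·(1/3) = 15/2.
day 3: (9)·(1/2) + (3)·(1/6) + (4)·(1/3) = 19/3.
The best pure response is day 2 with expected payoff 15/2.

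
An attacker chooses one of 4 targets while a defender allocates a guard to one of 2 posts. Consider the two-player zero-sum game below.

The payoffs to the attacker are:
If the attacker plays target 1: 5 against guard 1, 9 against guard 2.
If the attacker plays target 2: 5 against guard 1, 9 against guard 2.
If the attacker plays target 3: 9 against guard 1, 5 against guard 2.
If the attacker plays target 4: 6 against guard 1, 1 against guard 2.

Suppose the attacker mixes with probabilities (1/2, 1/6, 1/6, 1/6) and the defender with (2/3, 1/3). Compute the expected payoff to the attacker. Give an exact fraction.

Against (2/3, 1/3), each row's expected payoff is target 1: 19/3; target 2: 19/3; target 3: 23/3; target 4: 13/3.
Taking the (1/2, 1/6, 1/6, 1/6)-weighted average: (1/2)·(19/3) + (1/6)·(19/3) + (1/6)·(23/3) + (1/6)·(13/3) = 56/9.

56/9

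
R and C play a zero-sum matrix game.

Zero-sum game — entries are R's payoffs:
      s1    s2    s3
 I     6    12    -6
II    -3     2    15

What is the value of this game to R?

12/5

Column s2 is strictly dominated by s1 for C (it gives R more in every row).
The remaining 2×2 game on (I, II) × (s1, s3) has no saddle point. Let R play I with probability p; indifference gives 6p − 3(1−p) = −6p + 15(1−p), so p = 3/5.
Similarly C's optimal q on s1 is 7/10, and the value is 6·(7/10) + (-6)·(3/10) = 12/5.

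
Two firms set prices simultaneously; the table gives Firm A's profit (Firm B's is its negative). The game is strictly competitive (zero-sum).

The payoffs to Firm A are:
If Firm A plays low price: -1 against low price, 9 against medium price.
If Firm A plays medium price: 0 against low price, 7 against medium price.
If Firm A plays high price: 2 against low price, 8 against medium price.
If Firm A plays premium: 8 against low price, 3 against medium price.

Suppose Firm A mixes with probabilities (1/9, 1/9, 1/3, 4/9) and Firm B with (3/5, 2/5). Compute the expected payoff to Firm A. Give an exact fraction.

43/9

Against (3/5, 2/5), each row's expected payoff is low price: 3; medium price: 14/5; high price: 22/5; premium: 6.
Taking the (1/9, 1/9, 1/3, 4/9)-weighted average: (1/9)·(3) + (1/9)·(14/5) + (1/3)·(22/5) + (4/9)·(6) = 43/9.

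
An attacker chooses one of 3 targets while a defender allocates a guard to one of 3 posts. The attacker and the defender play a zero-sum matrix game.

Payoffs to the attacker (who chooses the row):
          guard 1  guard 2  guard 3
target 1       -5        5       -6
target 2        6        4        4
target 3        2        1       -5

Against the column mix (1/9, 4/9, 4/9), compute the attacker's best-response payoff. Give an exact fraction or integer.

target 1: (-5)·(1/9) + (5)·(4/9) + (-6)·(4/9) = -1.
target 2: (6)·(1/9) + (4)·(4/9) + (4)·(4/9) = 38/9.
target 3: (2)·(1/9) + (1)·(4/9) + (-5)·(4/9) = -14/9.
The best pure response is target 2 with expected payoff 38/9.

38/9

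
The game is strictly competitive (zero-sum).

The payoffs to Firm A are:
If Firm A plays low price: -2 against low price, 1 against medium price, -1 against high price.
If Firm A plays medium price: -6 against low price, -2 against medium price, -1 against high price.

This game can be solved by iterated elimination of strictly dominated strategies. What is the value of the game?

-2

Column high price is strictly dominated by low price for Firm B (-2<-1, -6<-1); eliminate high price.
Column medium price is strictly dominated by low price for Firm B (-2<1, -6<-2); eliminate medium price.
Row medium price is strictly dominated by row low price (-2>-6); eliminate medium price.
Only (low price, low price) remains, with payoff -2.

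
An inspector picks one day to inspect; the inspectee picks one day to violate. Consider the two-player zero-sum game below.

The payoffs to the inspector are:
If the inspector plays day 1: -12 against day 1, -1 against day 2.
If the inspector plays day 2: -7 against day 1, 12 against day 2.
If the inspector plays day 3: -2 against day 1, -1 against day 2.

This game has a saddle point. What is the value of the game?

Row minima: -12, -7, -2 → the inspector's maximin is -2.
Column maxima: -2, 12 → the inspectee's minimax is -2.
They coincide at (day 3, day 1), so the value is -2.

-2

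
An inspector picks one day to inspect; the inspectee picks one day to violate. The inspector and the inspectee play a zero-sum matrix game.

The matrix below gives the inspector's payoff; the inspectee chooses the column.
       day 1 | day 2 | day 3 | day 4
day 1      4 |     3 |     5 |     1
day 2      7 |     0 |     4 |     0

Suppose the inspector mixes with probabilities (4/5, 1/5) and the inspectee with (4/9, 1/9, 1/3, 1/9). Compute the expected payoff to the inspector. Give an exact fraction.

4

Against (4/9, 1/9, 1/3, 1/9), each row's expected payoff is day 1: 35/9; day 2: 40/9.
Taking the (4/5, 1/5)-weighted average: (4/5)·(35/9) + (1/5)·(40/9) = 4.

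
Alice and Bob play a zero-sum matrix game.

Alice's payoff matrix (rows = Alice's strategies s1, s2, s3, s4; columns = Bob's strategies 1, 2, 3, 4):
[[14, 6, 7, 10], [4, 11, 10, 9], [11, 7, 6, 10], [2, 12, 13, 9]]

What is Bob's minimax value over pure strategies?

10

The worst case (largest entry) in each column is 1: 14, 2: 12, 3: 13, 4: 10.
The best (smallest) of these is 10.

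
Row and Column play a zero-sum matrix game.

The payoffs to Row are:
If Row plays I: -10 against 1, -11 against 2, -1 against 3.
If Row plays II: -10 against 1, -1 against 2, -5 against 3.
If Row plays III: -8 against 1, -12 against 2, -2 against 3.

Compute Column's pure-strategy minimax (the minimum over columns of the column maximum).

The worst case (largest entry) in each column is 1: -8, 2: -1, 3: -1.
The best (smallest) of these is -8.

-8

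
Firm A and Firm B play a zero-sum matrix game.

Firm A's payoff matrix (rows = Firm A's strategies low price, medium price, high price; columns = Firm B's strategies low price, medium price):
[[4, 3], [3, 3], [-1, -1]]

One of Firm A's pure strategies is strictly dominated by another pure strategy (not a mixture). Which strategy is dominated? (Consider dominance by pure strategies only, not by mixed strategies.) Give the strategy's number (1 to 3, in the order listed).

3

Compare high price with low price: 4 > -1, 3 > -1.
So low price strictly dominates high price for Firm A; high price is strictly dominated.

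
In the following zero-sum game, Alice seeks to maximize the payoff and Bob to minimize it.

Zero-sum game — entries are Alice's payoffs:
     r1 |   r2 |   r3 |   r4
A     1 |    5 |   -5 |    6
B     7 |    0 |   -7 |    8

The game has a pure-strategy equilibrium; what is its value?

-5

Row minima: -5, -7 → Alice's maximin is -5.
Column maxima: 7, 5, -5, 8 → Bob's minimax is -5.
They coincide at (A, r3), so the value is -5.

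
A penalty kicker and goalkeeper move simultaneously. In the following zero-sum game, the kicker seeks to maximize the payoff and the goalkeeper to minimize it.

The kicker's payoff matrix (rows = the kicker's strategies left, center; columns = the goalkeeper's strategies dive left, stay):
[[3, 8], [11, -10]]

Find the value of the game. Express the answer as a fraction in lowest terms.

59/13

Row minima are 3 and -10, so the kicker's maximin is 3; column maxima are 11 and 8, so the goalkeeper's minimax is 8. These differ, so the equilibrium is in mixed strategies.
Let the kicker play left with probability p. The goalkeeper is indifferent when 3p + 11(1−p) = 8p − 10(1−p), giving p = 21/26.
Let the goalkeeper play dive left with probability q. The kicker is indifferent when 3q + 8(1−q) = 11q − 10(1−q), giving q = 9/13.
The value is 3·(9/13) + (8)·(4/13) = 59/13.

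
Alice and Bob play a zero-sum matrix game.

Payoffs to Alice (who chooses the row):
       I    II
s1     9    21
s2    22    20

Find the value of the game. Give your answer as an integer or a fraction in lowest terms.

141/7

Row minima are 9 and 20, so Alice's maximin is 20; column maxima are 22 and 21, so Bob's minimax is 21. These differ, so the equilibrium is in mixed strategies.
Let Alice play s1 with probability p. Bob is indifferent when 9p + 22(1−p) = 21p + 20(1−p), giving p = 1/7.
Let Bob play I with probability q. Alice is indifferent when 9q + 21(1−q) = 22q + 20(1−q), giving q = 1/14.
The value is 9·(1/14) + (21)·(13/14) = 141/7.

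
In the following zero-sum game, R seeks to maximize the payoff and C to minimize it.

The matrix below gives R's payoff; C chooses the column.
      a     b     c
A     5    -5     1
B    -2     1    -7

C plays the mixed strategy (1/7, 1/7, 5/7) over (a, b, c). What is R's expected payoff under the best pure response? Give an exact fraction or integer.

A: (5)·(1/7) + (-5)·(1/7) + (1)·(5/7) = 5/7.
B: (-2)·(1/7) + (1)·(1/7) + (-7)·(5/7) = -36/7.
The best pure response is A with expected payoff 5/7.

5/7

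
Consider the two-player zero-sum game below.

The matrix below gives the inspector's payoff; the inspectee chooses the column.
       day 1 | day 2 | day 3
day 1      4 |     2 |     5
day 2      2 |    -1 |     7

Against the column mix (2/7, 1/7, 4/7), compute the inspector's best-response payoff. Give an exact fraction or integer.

31/7

day 1: (4)·(2/7) + (2)·(1/7) + (5)·(4/7) = 30/7.
day 2: (2)·(2/7) + (-1)·(1/7) + (7)·(4/7) = 31/7.
The best pure response is day 2 with expected payoff 31/7.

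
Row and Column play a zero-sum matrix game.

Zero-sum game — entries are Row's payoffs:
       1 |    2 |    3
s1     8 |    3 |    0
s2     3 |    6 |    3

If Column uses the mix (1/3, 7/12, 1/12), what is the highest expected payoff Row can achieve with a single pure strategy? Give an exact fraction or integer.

s1: (8)·(1/3) + (3)·(7/12) + (0)·(1/12) = 53/12.
s2: (3)·(1/3) + (6)·(7/12) + (3)·(1/12) = 19/4.
The best pure response is s2 with expected payoff 19/4.

19/4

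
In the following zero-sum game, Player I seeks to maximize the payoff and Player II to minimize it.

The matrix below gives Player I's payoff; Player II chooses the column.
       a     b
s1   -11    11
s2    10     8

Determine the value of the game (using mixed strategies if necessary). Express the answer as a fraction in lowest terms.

33/4

Row minima are -11 and 8, so Player I's maximin is 8; column maxima are 10 and 11, so Player II's minimax is 10. These differ, so the equilibrium is in mixed strategies.
Let Player I play s1 with probability p. Player II is indifferent when −11p + 10(1−p) = 11p + 8(1−p), giving p = 1/12.
Let Player II play a with probability q. Player I is indifferent when −11q + 11(1−q) = 10q + 8(1−q), giving q = 1/8.
The value is -11·(1/8) + (11)·(7/8) = 33/4.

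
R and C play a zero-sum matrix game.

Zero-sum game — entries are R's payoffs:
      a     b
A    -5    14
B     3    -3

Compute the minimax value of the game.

Row minima are -5 and -3, so R's maximin is -3; column maxima are 3 and 14, so C's minimax is 3. These differ, so the equilibrium is in mixed strategies.
Let R play A with probability p. C is indifferent when −5p + 3(1−p) = 14p − 3(1−p), giving p = 6/25.
Let C play a with probability q. R is indifferent when −5q + 14(1−q) = 3q − 3(1−q), giving q = 17/25.
The value is -5·(17/25) + (14)·(8/25) = 27/25.

27/25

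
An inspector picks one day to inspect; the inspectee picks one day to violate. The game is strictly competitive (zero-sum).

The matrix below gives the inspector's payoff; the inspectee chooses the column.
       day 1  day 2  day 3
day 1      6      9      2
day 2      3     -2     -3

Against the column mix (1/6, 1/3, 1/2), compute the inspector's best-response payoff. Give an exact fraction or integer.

day 1: (6)·(1/6) + (9)·(1/3) + (2)·(1/2) = 5.
day 2: (3)·(1/6) + (-2)·(1/3) + (-3)·(1/2) = -5/3.
The best pure response is day 1 with expected payoff 5.

5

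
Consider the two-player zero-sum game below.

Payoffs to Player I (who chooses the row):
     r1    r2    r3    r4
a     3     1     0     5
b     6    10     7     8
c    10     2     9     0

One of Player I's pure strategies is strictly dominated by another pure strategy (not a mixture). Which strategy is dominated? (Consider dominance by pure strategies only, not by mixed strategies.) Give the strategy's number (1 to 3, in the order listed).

1

Compare a with b: 6 > 3, 10 > 1, 7 > 0, 8 > 5.
So b strictly dominates a for Player I; a is strictly dominated.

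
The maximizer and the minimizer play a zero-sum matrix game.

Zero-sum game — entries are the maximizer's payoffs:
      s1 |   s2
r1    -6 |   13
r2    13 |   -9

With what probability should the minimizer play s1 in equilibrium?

Row minima are -6 and -9, so the maximizer's maximin is -6; column maxima are 13 and 13, so the minimizer's minimax is 13. These differ, so the equilibrium is in mixed strategies.
Let the minimizer play s1 with probability q. The maximizer is indifferent when −6q + 13(1−q) = 13q − 9(1−q), giving q = 22/41.

22/41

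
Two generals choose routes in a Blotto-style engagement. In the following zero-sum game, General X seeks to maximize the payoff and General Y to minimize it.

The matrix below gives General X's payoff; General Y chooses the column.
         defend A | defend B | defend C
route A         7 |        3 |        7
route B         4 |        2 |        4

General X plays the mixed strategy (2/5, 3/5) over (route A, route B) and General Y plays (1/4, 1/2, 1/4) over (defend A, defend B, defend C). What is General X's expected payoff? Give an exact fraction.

19/5

Against (1/4, 1/2, 1/4), each row's expected payoff is route A: 5; route B: 3.
Taking the (2/5, 3/5)-weighted average: (2/5)·(5) + (3/5)·(3) = 19/5.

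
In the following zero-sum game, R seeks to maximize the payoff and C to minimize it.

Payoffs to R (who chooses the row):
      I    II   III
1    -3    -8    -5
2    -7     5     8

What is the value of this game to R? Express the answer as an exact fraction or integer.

-71/17

Column III is strictly dominated by II for C (it gives R more in every row).
The remaining 2×2 game on (1, 2) × (I, II) has no saddle point. Let R play 1 with probability p; indifference gives −3p − 7(1−p) = −8p + 5(1−p), so p = 12/17.
Similarly C's optimal q on I is 13/17, and the value is -3·(13/17) + (-8)·(4/17) = -71/17.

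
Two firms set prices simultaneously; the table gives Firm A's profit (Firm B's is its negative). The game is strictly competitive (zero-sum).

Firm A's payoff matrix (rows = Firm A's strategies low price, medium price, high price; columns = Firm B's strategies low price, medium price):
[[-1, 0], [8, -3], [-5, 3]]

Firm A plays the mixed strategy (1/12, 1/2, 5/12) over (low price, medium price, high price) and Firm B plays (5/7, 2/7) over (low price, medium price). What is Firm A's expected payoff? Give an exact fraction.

Against (5/7, 2/7), each row's expected payoff is low price: -5/7; medium price: 34/7; high price: -19/7.
Taking the (1/12, 1/2, 5/12)-weighted average: (1/12)·(-5/7) + (1/2)·(34/7) + (5/12)·(-19/7) = 26/21.

26/21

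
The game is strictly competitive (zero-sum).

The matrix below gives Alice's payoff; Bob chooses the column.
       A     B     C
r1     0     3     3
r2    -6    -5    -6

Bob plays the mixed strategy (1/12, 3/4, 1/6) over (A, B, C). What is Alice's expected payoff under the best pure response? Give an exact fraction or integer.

11/4

r1: (0)·(1/12) + (3)·(3/4) + (3)·(1/6) = 11/4.
r2: (-6)·(1/12) + (-5)·(3/4) + (-6)·(1/6) = -21/4.
The best pure response is r1 with expected payoff 11/4.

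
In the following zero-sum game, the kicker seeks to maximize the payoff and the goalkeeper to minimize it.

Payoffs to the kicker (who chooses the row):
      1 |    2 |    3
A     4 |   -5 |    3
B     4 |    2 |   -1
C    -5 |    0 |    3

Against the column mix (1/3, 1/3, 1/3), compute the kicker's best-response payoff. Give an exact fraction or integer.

A: (4)·(1/3) + (-5)·(1/3) + (3)·(1/3) = 2/3.
B: (4)·(1/3) + (2)·(1/3) + (-1)·(1/3) = 5/3.
C: (-5)·(1/3) + (0)·(1/3) + (3)·(1/3) = -2/3.
The best pure response is B with expected payoff 5/3.

5/3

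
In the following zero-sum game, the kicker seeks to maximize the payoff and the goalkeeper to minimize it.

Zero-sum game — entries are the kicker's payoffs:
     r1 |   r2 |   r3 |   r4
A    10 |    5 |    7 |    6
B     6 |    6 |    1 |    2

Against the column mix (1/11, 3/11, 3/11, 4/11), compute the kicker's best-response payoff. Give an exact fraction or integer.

70/11

A: (10)·(1/11) + (5)·(3/11) + (7)·(3/11) + (6)·(4/11) = 70/11.
B: (6)·(1/11) + (6)·(3/11) + (1)·(3/11) + (2)·(4/11) = 35/11.
The best pure response is A with expected payoff 70/11.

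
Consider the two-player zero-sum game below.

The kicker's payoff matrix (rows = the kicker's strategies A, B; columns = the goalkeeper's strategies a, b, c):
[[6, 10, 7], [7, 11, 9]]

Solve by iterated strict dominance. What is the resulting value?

7

Row A is strictly dominated by row B (7>6, 11>10, 9>7); eliminate A.
Column c is strictly dominated by a for the goalkeeper (7<9); eliminate c.
Column b is strictly dominated by a for the goalkeeper (7<11); eliminate b.
Only (B, a) remains, with payoff 7.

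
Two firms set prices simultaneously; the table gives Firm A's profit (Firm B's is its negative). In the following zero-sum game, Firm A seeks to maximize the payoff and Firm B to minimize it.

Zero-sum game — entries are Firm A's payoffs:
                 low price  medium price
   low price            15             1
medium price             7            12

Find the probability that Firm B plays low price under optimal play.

Row minima are 1 and 7, so Firm A's maximin is 7; column maxima are 15 and 12, so Firm B's minimax is 12. These differ, so the equilibrium is in mixed strategies.
Let Firm B play low price with probability q. Firm A is indifferent when 15q + (1−q) = 7q + 12(1−q), giving q = 11/19.

11/19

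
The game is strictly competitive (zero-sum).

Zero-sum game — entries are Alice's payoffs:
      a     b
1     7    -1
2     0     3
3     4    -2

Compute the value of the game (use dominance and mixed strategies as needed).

Row 3 is strictly dominated by row 1, so Alice never plays it.
The remaining 2×2 game on (1, 2) × (a, b) has no saddle point. Let Alice play 1 with probability p; indifference gives 7p = −p + 3(1−p), so p = 3/11.
Similarly Bob's optimal q on a is 4/11, and the value is 7·(4/11) + (-1)·(7/11) = 21/11.

21/11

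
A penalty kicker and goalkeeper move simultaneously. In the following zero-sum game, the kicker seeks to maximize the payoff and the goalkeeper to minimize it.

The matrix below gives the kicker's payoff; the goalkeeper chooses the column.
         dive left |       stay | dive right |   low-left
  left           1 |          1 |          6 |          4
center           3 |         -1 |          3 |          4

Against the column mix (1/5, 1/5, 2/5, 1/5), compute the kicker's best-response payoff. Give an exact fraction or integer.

left: (1)·(1/5) + (1)·(1/5) + (6)·(2/5) + (4)·(1/5) = 18/5.
center: (3)·(1/5) + (-1)·(1/5) + (3)·(2/5) + (4)·(1/5) = 12/5.
The best pure response is left with expected payoff 18/5.

18/5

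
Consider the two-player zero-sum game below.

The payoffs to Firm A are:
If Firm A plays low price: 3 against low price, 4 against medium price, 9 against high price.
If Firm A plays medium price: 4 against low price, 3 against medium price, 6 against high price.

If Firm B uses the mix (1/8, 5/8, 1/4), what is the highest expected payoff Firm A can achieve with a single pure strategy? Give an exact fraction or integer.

41/8

low price: (3)·(1/8) + (4)·(5/8) + (9)·(1/4) = 41/8.
medium price: (4)·(1/8) + (3)·(5/8) + (6)·(1/4) = 31/8.
The best pure response is low price with expected payoff 41/8.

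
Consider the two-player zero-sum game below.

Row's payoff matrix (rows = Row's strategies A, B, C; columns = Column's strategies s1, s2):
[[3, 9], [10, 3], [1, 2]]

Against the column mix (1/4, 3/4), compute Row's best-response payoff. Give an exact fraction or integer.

A: (3)·(1/4) + (9)·(3/4) = 15/2.
B: (10)·(1/4) + (3)·(3/4) = 19/4.
C: (1)·(1/4) + (2)·(3/4) = 7/4.
The best pure response is A with expected payoff 15/2.

15/2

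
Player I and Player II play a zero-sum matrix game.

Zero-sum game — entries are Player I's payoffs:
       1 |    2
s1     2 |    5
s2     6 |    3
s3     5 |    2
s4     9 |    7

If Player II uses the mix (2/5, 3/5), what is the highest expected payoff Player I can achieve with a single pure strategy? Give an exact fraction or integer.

s1: (2)·(2/5) + (5)·(3/5) = 19/5.
s2: (6)·(2/5) + (3)·(3/5) = 21/5.
s3: (5)·(2/5) + (2)·(3/5) = 16/5.
s4: (9)·(2/5) + (7)·(3/5) = 39/5.
The best pure response is s4 with expected payoff 39/5.

39/5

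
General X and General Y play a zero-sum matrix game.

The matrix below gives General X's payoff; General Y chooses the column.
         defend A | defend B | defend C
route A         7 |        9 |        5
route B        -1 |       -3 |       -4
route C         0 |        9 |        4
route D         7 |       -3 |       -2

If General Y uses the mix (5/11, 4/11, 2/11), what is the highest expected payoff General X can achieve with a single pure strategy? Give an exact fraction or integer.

route A: (7)·(5/11) + (9)·(4/11) + (5)·(2/11) = 81/11.
route B: (-1)·(5/11) + (-3)·(4/11) + (-4)·(2/11) = -25/11.
route C: (0)·(5/11) + (9)·(4/11) + (4)·(2/11) = 4.
route D: (7)·(5/11) + (-3)·(4/11) + (-2)·(2/11) = 19/11.
The best pure response is route A with expected payoff 81/11.

81/11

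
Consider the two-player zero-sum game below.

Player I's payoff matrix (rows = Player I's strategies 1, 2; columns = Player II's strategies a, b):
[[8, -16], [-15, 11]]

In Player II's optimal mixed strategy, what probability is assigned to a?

27/50

Row minima are -16 and -15, so Player I's maximin is -15; column maxima are 8 and 11, so Player II's minimax is 8. These differ, so the equilibrium is in mixed strategies.
Let Player II play a with probability q. Player I is indifferent when 8q − 16(1−q) = −15q + 11(1−q), giving q = 27/50.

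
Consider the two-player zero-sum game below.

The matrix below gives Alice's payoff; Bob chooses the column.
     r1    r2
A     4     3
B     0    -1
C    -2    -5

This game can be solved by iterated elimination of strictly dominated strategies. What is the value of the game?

Column r1 is strictly dominated by r2 for Bob (3<4, -1<0, -5<-2); eliminate r1.
Row C is strictly dominated by row A (3>-5); eliminate C.
Row B is strictly dominated by row A (3>-1); eliminate B.
Only (A, r2) remains, with payoff 3.

3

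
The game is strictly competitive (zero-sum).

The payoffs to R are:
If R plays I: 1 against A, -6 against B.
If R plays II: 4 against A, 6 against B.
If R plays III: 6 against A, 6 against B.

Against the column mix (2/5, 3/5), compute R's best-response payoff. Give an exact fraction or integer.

I: (1)·(2/5) + (-6)·(3/5) = -16/5.
II: (4)·(2/5) + (6)·(3/5) = 26/5.
III: (6)·(2/5) + (6)·(3/5) = 6.
The best pure response is III with expected payoff 6.

6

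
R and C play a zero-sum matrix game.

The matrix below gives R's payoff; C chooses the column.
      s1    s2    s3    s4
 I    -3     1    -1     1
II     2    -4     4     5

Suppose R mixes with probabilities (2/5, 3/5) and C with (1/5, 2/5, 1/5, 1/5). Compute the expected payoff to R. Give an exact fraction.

7/25

Against (1/5, 2/5, 1/5, 1/5), each row's expected payoff is I: -1/5; II: 3/5.
Taking the (2/5, 3/5)-weighted average: (2/5)·(-1/5) + (3/5)·(3/5) = 7/25.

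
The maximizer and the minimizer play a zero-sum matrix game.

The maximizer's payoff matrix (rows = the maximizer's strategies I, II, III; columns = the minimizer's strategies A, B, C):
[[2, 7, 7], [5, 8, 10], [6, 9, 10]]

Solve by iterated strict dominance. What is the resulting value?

6

Column C is strictly dominated by A for the minimizer (2<7, 5<10, 6<10); eliminate C.
Row II is strictly dominated by row III (6>5, 9>8); eliminate II.
Row I is strictly dominated by row III (6>2, 9>7); eliminate I.
Column B is strictly dominated by A for the minimizer (6<9); eliminate B.
Only (III, A) remains, with payoff 6.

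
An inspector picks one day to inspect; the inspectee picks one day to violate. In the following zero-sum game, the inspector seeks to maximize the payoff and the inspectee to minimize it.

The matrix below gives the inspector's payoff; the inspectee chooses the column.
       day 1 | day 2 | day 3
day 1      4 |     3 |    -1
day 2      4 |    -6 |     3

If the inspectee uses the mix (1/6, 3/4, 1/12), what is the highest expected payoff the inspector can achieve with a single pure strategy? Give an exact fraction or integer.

day 1: (4)·(1/6) + (3)·(3/4) + (-1)·(1/12) = 17/6.
day 2: (4)·(1/6) + (-6)·(3/4) + (3)·(1/12) = -43/12.
The best pure response is day 1 with expected payoff 17/6.

17/6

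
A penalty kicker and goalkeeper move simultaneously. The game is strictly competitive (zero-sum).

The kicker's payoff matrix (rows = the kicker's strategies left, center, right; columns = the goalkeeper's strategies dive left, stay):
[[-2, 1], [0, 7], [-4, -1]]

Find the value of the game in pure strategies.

Row minima: -2, 0, -4 → the kicker's maximin is 0.
Column maxima: 0, 7 → the goalkeeper's minimax is 0.
They coincide at (center, dive left), so the value is 0.

0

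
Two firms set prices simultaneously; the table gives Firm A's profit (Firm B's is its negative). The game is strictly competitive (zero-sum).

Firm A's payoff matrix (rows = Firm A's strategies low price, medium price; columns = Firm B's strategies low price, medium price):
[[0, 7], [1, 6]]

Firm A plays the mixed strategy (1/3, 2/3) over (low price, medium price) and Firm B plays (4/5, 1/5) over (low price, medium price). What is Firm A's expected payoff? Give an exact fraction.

Against (4/5, 1/5), each row's expected payoff is low price: 7/5; medium price: 2.
Taking the (1/3, 2/3)-weighted average: (1/3)·(7/5) + (2/3)·(2) = 9/5.

9/5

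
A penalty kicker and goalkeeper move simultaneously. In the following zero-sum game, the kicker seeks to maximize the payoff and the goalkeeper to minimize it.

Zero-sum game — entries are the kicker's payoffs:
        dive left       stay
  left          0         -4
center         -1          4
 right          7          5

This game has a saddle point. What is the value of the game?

5

Row minima: -4, -1, 5 → the kicker's maximin is 5.
Column maxima: 7, 5 → the goalkeeper's minimax is 5.
They coincide at (right, stay), so the value is 5.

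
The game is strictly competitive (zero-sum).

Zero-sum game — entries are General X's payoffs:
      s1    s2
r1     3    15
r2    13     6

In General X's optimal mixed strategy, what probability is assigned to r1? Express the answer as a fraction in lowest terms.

Row minima are 3 and 6, so General X's maximin is 6; column maxima are 13 and 15, so General Y's minimax is 13. These differ, so the equilibrium is in mixed strategies.
Let General X play r1 with probability p. General Y is indifferent when 3p + 13(1−p) = 15p + 6(1−p), giving p = 7/19.

7/19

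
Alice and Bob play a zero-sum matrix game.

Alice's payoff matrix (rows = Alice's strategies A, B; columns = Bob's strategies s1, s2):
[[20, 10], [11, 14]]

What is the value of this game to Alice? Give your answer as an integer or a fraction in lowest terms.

170/13

Row minima are 10 and 11, so Alice's maximin is 11; column maxima are 20 and 14, so Bob's minimax is 14. These differ, so the equilibrium is in mixed strategies.
Let Alice play A with probability p. Bob is indifferent when 20p + 11(1−p) = 10p + 14(1−p), giving p = 3/13.
Let Bob play s1 with probability q. Alice is indifferent when 20q + 10(1−q) = 11q + 14(1−q), giving q = 4/13.
The value is 20·(4/13) + (10)·(9/13) = 170/13.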